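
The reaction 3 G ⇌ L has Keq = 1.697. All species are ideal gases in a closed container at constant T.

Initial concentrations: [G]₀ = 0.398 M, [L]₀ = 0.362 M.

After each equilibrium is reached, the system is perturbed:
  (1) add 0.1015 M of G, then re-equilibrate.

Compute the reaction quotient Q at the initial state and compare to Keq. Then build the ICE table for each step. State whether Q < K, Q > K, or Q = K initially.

Q₀ = 5.742; Q > K (proceeds reverse)

Q₀ = 5.742 vs Keq = 1.697 ⇒ Q>K, reverse
Step 1:
                    G           L
  I             0.398       0.362
  C            0.1671    -0.05571
  E            0.5651      0.3063
  solve Keq expr → x = -0.05571; check Q = 1.697
Then add 0.1015 M of G.
Step 2:
                    G           L
  I            0.6666      0.3063
  C          -0.08465     0.02822
  E             0.582      0.3345
  solve Keq expr → x = 0.02822; check Q = 1.697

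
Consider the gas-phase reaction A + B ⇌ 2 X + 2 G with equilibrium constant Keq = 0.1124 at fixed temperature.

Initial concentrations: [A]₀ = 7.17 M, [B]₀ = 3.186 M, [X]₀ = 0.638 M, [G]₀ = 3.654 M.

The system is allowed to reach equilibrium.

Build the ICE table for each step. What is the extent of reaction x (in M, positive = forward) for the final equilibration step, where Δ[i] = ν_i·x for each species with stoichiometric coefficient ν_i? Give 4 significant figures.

x = -0.08467 M

Q₀ = 0.2379 vs Keq = 0.1124 ⇒ Q>K, reverse
Step 1:
                   A          B          X          G
  I             7.17      3.186      0.638      3.654
  C          0.08467    0.08467    -0.1693    -0.1693
  E            7.255      3.271     0.4687      3.485
  solve Keq expr → x = -0.08467; check Q = 0.1124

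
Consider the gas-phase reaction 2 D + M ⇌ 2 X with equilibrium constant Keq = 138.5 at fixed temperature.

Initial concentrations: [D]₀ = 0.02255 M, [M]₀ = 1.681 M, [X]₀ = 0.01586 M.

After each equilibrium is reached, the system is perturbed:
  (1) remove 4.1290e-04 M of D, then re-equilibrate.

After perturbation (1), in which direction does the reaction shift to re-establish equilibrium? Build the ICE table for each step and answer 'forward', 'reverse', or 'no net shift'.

Direction: reverse

Q₀ = 0.2943 vs Keq = 138.5 ⇒ Q<K, forward
Step 1:
                   D          M          X
  I          0.02255      1.681    0.01586
  C         -0.02018   -0.01009    0.02018
  E         0.002369      1.671    0.03604
  solve Keq expr → x = 0.01009; check Q = 138.5
Then remove 4.1290e-04 M of D.
Step 2:
                   D          M          X
  I         0.001956      1.671    0.03604
  C       3.8730e-04 1.9365e-04 -3.8730e-04
  E         0.002344      1.671    0.03565
  solve Keq expr → x = -1.9365e-04; check Q = 138.5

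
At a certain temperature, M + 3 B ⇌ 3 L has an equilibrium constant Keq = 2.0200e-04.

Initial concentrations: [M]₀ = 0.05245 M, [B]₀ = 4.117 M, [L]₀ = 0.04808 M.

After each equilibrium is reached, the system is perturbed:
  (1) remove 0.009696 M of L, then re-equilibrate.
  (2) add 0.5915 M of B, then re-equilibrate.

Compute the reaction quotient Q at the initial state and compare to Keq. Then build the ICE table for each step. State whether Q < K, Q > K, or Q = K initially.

Q₀ = 3.0367e-05 vs Keq = 2.0200e-04 ⇒ Q<K, forward
Step 1:
                   M          B          L
  init       0.05245      4.117    0.04808
  Δ          -0.0115   -0.03449    0.03449
  eq         0.04095      4.083    0.08257
  solve Keq expr → x = 0.0115; check Q = 2.0200e-04
Then remove 0.009696 M of L.
Step 2:
                   M          B          L
  init       0.04095      4.083    0.07287
  Δ        -0.002588  -0.007765   0.007765
  eq         0.03837      4.075    0.08064
  solve Keq expr → x = 0.002588; check Q = 2.0200e-04
Then add 0.5915 M of B.
Step 3:
                   M          B          L
  init       0.03837      4.666    0.08064
  Δ        -0.003015  -0.009046   0.009046
  eq         0.03535      4.657    0.08968
  solve Keq expr → x = 0.003015; check Q = 2.0200e-04

Q₀ = 3.0367e-05; Q < K (proceeds forward)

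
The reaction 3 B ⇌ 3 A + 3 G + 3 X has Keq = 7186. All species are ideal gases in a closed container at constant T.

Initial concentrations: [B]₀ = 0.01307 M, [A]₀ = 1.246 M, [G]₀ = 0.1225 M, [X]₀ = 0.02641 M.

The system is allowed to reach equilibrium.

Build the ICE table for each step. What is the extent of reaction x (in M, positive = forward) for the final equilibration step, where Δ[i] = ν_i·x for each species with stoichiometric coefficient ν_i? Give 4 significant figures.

Q₀ = 0.02934 vs Keq = 7186 ⇒ Q<K, forward
Step 1:
                    B           A           G           X
  Initial     0.01307       1.246      0.1225     0.02641
  Change     -0.01272     0.01272     0.01272     0.01272
  Equil    3.4519e-04       1.259      0.1352     0.03913
  solve Keq expr → x = 0.004242; check Q = 7186

x = 0.004242 M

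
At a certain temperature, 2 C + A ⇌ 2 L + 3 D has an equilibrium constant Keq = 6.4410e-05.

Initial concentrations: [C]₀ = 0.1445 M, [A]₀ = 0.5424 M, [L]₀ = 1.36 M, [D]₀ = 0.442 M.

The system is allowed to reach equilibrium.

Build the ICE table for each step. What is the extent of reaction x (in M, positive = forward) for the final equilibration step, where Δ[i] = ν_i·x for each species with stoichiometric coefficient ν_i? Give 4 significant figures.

Q₀ = 14.1 vs Keq = 6.4410e-05 ⇒ Q>K, reverse
Step 1:
                  C         A         L         D
  I          0.1445    0.5424      1.36     0.442
  C           0.282     0.141    -0.282    -0.423
  E          0.4265    0.6834     1.078   0.01903
  solve Keq expr → x = -0.141; check Q = 6.4410e-05

x = -0.141 M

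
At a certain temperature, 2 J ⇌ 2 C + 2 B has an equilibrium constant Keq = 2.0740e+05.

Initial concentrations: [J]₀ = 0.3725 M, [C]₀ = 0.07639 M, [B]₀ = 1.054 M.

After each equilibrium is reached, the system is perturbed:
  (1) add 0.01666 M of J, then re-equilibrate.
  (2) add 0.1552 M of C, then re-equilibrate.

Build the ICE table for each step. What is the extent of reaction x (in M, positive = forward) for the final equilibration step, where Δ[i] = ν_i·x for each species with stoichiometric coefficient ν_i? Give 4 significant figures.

x = -2.4455e-04 M

Q₀ = 0.04672 vs Keq = 2.0740e+05 ⇒ Q<K, forward
Step 1:
                  J         C         B
  init       0.3725   0.07639     1.054
  Δ         -0.3711    0.3711    0.3711
  eq         0.0014    0.4475     1.425
  solve Keq expr → x = 0.1855; check Q = 2.0740e+05
Then add 0.01666 M of J.
Step 2:
                  J         C         B
  init      0.01806    0.4475     1.425
  Δ        -0.01659   0.01659   0.01659
  eq       0.001469    0.4641     1.442
  solve Keq expr → x = 0.008296; check Q = 2.0740e+05
Then add 0.1552 M of C.
Step 3:
                  J         C         B
  init     0.001469    0.6193     1.442
  Δ       4.8910e-04 -4.8910e-04 -4.8910e-04
  eq       0.001958    0.6188     1.441
  solve Keq expr → x = -2.4455e-04; check Q = 2.0740e+05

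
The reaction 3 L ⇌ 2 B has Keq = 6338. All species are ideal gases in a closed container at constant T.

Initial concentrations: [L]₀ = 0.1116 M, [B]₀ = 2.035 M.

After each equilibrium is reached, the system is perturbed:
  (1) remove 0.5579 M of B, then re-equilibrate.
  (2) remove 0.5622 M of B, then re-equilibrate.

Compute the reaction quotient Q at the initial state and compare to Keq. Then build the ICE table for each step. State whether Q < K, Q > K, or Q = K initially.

Q₀ = 2979; Q < K (proceeds forward)

Q₀ = 2979 vs Keq = 6338 ⇒ Q<K, forward
Step 1:
                   L          B
  I           0.1116      2.035
  C         -0.02436    0.01624
  E          0.08724      2.051
  solve Keq expr → x = 0.008121; check Q = 6338
Then remove 0.5579 M of B.
Step 2:
                   L          B
  I          0.08724      1.493
  C          -0.0163    0.01086
  E          0.07094      1.504
  solve Keq expr → x = 0.005432; check Q = 6338
Then remove 0.5622 M of B.
Step 3:
                   L          B
  I          0.07094      0.942
  C         -0.01856    0.01237
  E          0.05238     0.9544
  solve Keq expr → x = 0.006187; check Q = 6338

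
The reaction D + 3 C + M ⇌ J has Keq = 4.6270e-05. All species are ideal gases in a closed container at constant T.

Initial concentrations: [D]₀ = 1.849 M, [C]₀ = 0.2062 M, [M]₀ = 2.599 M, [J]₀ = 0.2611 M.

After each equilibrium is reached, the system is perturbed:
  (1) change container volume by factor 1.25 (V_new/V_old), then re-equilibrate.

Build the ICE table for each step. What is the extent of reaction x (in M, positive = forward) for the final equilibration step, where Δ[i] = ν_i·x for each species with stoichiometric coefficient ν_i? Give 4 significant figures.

Q₀ = 6.197 vs Keq = 4.6270e-05 ⇒ Q>K, reverse
Step 1:
                    D           C           M           J
  I             1.849      0.2062       2.599      0.2611
  C            0.2608      0.7825      0.2608     -0.2608
  E              2.11      0.9887        2.86  2.6982e-04
  solve Keq expr → x = -0.2608; check Q = 4.6270e-05
Then change container volume by factor 1.25 (V_new/V_old).
Step 2:
                    D           C           M           J
  I             1.688       0.791       2.288  2.1585e-04
  C        1.2730e-04  3.8190e-04  1.2730e-04 -1.2730e-04
  E             1.688      0.7913       2.288  8.8553e-05
  solve Keq expr → x = -1.2730e-04; check Q = 4.6270e-05

x = -1.2730e-04 M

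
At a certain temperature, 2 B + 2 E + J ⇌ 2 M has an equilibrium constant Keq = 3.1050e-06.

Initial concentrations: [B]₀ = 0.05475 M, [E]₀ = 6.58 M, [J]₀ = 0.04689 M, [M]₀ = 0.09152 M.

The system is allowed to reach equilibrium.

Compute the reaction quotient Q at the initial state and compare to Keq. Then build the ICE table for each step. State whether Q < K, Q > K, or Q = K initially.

Q₀ = 1.376 vs Keq = 3.1050e-06 ⇒ Q>K, reverse
Step 1:
                    B           E           J           M
  init        0.05475        6.58     0.04689     0.09152
  Δ             0.091       0.091      0.0455      -0.091
  eq           0.1457       6.671     0.09239  5.2076e-04
  solve Keq expr → x = -0.0455; check Q = 3.1050e-06

Q₀ = 1.376; Q > K (proceeds reverse)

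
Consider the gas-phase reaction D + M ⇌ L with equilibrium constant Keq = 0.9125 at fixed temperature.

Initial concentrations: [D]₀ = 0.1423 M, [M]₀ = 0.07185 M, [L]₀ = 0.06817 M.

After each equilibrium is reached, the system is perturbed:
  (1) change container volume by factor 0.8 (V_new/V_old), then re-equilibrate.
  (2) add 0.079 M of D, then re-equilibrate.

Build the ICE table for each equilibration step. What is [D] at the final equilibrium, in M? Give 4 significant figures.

[D]_eq = 0.3041 M

Q₀ = 6.667 vs Keq = 0.9125 ⇒ Q>K, reverse
Step 1:
                    D           M           L
  init         0.1423     0.07185     0.06817
  Δ            0.0475      0.0475     -0.0475
  eq           0.1898      0.1193     0.02067
  solve Keq expr → x = -0.0475; check Q = 0.9125
Then change container volume by factor 0.8 (V_new/V_old).
Step 2:
                    D           M           L
  init         0.2372      0.1492     0.02584
  Δ         -0.004791   -0.004791    0.004791
  eq           0.2325      0.1444     0.03063
  solve Keq expr → x = 0.004791; check Q = 0.9125
Then add 0.079 M of D.
Step 3:
                    D           M           L
  init         0.3115      0.1444     0.03063
  Δ         -0.007386   -0.007386    0.007386
  eq           0.3041       0.137     0.03802
  solve Keq expr → x = 0.007386; check Q = 0.9125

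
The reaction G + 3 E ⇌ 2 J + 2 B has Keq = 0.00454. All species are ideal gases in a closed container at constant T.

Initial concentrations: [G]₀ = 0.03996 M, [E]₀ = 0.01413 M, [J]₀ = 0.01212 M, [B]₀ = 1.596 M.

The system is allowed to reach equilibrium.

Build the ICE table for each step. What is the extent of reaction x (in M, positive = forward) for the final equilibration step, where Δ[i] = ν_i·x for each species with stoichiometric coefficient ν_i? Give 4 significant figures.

x = -0.006034 M

Q₀ = 3319 vs Keq = 0.00454 ⇒ Q>K, reverse
Step 1:
                   G          E          J          B
  init       0.03996    0.01413    0.01212      1.596
  Δ         0.006034     0.0181   -0.01207   -0.01207
  eq         0.04599    0.03223 5.2789e-05      1.584
  solve Keq expr → x = -0.006034; check Q = 0.00454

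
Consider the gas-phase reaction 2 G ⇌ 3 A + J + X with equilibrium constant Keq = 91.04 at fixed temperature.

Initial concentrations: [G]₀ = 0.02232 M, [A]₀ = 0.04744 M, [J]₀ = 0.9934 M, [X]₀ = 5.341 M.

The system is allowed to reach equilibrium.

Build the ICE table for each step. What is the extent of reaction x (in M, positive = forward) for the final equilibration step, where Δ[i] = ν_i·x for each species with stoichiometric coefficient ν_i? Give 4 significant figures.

Q₀ = 1.137 vs Keq = 91.04 ⇒ Q<K, forward
Step 1:
                   G          A          J          X
  Initial    0.02232    0.04744     0.9934      5.341
  Change    -0.01747    0.02621   0.008735   0.008735
  Equil      0.00485    0.07365      1.002       5.35
  solve Keq expr → x = 0.008735; check Q = 91.04

x = 0.008735 M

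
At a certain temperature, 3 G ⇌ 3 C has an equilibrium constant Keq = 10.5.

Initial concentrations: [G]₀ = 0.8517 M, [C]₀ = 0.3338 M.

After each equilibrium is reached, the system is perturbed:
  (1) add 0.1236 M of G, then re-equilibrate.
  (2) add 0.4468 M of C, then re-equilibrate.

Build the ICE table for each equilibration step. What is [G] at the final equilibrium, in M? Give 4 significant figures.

[G]_eq = 0.5505 M

Q₀ = 0.0602 vs Keq = 10.5 ⇒ Q<K, forward
Step 1:
                   G          C
  init        0.8517     0.3338
  Δ            -0.48       0.48
  eq          0.3717     0.8138
  solve Keq expr → x = 0.16; check Q = 10.5
Then add 0.1236 M of G.
Step 2:
                   G          C
  init        0.4953     0.8138
  Δ         -0.08485    0.08485
  eq          0.4104     0.8987
  solve Keq expr → x = 0.02828; check Q = 10.5
Then add 0.4468 M of C.
Step 3:
                   G          C
  init        0.4104      1.345
  Δ           0.1401    -0.1401
  eq          0.5505      1.205
  solve Keq expr → x = -0.04669; check Q = 10.5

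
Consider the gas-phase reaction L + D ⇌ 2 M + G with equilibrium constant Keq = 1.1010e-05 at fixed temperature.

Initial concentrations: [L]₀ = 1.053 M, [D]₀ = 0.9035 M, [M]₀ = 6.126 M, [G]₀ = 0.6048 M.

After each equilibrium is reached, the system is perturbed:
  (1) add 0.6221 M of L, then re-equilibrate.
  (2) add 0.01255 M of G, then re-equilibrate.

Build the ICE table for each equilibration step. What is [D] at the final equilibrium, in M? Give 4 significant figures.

Q₀ = 23.86 vs Keq = 1.1010e-05 ⇒ Q>K, reverse
Step 1:
                   L          D          M          G
  Initial      1.053     0.9035      6.126     0.6048
  Change      0.6048     0.6048      -1.21    -0.6048
  Equil        1.658      1.508      4.916 1.1390e-06
  solve Keq expr → x = -0.6048; check Q = 1.1010e-05
Then add 0.6221 M of L.
Step 2:
                   L          D          M          G
  Initial       2.28      1.508      4.916 1.1390e-06
  Change  -4.2740e-07 -4.2740e-07 8.5481e-07 4.2740e-07
  Equil         2.28      1.508      4.916 1.5664e-06
  solve Keq expr → x = 4.2740e-07; check Q = 1.1010e-05
Then add 0.01255 M of G.
Step 3:
                   L          D          M          G
  Initial       2.28      1.508      4.916    0.01255
  Change     0.01255    0.01255    -0.0251   -0.01255
  Equil        2.292      1.521      4.891 1.6044e-06
  solve Keq expr → x = -0.01255; check Q = 1.1010e-05

[D]_eq = 1.521 M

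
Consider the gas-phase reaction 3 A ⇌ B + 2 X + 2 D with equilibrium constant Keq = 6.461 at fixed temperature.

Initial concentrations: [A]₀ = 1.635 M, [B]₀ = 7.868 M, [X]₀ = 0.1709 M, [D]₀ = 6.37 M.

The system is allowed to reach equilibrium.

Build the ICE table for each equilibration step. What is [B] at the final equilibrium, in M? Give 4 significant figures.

[B]_eq = 7.912 M

Q₀ = 2.133 vs Keq = 6.461 ⇒ Q<K, forward
Step 1:
                  A         B         X         D
  init        1.635     7.868    0.1709      6.37
  Δ         -0.1309   0.04363   0.08726   0.08726
  eq          1.504     7.912    0.2582     6.457
  solve Keq expr → x = 0.04363; check Q = 6.461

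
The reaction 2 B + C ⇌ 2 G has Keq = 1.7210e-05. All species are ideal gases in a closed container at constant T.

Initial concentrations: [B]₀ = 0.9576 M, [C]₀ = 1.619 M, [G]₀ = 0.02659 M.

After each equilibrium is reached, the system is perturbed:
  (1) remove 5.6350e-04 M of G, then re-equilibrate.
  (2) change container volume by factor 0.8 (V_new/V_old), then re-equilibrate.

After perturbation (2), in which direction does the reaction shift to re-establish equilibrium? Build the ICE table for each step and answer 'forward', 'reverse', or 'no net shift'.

Q₀ = 4.7624e-04 vs Keq = 1.7210e-05 ⇒ Q>K, reverse
Step 1:
                    B           C           G
  Initial      0.9576       1.619     0.02659
  Change      0.02141      0.0107    -0.02141
  Equil         0.979        1.63    0.005185
  solve Keq expr → x = -0.0107; check Q = 1.7210e-05
Then remove 5.6350e-04 M of G.
Step 2:
                    B           C           G
  Initial       0.979        1.63    0.004621
  Change  -5.6009e-04 -2.8004e-04  5.6009e-04
  Equil        0.9784       1.629    0.005181
  solve Keq expr → x = 2.8004e-04; check Q = 1.7210e-05
Then change container volume by factor 0.8 (V_new/V_old).
Step 3:
                    B           C           G
  Initial       1.223       2.037    0.006477
  Change  -7.5930e-04 -3.7965e-04  7.5930e-04
  Equil         1.222       2.036    0.007236
  solve Keq expr → x = 3.7965e-04; check Q = 1.7210e-05

Direction: forward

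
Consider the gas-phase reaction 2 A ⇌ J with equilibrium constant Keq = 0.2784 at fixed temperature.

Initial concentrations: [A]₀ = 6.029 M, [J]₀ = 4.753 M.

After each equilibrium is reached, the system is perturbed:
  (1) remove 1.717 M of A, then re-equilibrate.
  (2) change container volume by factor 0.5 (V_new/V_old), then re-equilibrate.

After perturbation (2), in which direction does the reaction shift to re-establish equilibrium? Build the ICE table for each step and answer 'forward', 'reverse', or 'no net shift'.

Q₀ = 0.1308 vs Keq = 0.2784 ⇒ Q<K, forward
Step 1:
                  A         J
  Initial     6.029     4.753
  Change     -1.569    0.7846
  Equil        4.46     5.538
  solve Keq expr → x = 0.7846; check Q = 0.2784
Then remove 1.717 M of A.
Step 2:
                  A         J
  Initial     2.743     5.538
  Change      1.421   -0.7105
  Equil       4.164     4.827
  solve Keq expr → x = -0.7105; check Q = 0.2784
Then change container volume by factor 0.5 (V_new/V_old).
Step 3:
                  A         J
  Initial     8.328     9.654
  Change     -2.124     1.062
  Equil       6.204     10.72
  solve Keq expr → x = 1.062; check Q = 0.2784

Direction: forward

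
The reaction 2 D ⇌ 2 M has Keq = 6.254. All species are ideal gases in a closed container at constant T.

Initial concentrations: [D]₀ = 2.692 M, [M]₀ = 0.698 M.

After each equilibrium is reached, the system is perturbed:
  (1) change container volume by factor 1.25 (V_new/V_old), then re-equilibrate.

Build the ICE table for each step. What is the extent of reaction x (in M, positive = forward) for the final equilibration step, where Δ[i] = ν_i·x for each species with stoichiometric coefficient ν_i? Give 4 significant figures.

x = 0 M

Q₀ = 0.06723 vs Keq = 6.254 ⇒ Q<K, forward
Step 1:
                  D         M
  Initial     2.692     0.698
  Change     -1.724     1.724
  Equil      0.9684     2.422
  solve Keq expr → x = 0.8618; check Q = 6.254
Then change container volume by factor 1.25 (V_new/V_old).
Step 2:
                  D         M
  Initial    0.7747     1.937
  Change          0         0
  Equil      0.7747     1.937
  solve Keq expr → x = 0; check Q = 6.254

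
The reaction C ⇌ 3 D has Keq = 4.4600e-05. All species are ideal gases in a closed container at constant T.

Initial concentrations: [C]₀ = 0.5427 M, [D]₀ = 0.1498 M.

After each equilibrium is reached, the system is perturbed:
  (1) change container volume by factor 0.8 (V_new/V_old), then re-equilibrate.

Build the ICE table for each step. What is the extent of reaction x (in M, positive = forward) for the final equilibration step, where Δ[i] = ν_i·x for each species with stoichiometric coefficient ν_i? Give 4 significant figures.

Q₀ = 0.006194 vs Keq = 4.4600e-05 ⇒ Q>K, reverse
Step 1:
                  C         D
  Initial    0.5427    0.1498
  Change    0.04006   -0.1202
  Equil      0.5828   0.02962
  solve Keq expr → x = -0.04006; check Q = 4.4600e-05
Then change container volume by factor 0.8 (V_new/V_old).
Step 2:
                  C         D
  Initial    0.7284   0.03703
  Change   0.001698 -0.005093
  Equil      0.7301   0.03193
  solve Keq expr → x = -0.001698; check Q = 4.4600e-05

x = -0.001698 M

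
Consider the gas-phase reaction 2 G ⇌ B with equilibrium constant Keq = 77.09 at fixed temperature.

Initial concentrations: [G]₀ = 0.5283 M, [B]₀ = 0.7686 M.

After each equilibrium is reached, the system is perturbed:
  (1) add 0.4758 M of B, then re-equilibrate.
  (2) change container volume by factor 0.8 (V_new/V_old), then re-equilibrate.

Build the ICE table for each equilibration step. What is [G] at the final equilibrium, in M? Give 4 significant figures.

Q₀ = 2.754 vs Keq = 77.09 ⇒ Q<K, forward
Step 1:
                  G         B
  I          0.5283    0.7686
  C         -0.4158    0.2079
  E          0.1125    0.9765
  solve Keq expr → x = 0.2079; check Q = 77.09
Then add 0.4758 M of B.
Step 2:
                  G         B
  I          0.1125     1.452
  C         0.02414  -0.01207
  E          0.1367      1.44
  solve Keq expr → x = -0.01207; check Q = 77.09
Then change container volume by factor 0.8 (V_new/V_old).
Step 3:
                  G         B
  I          0.1709       1.8
  C        -0.01766  0.008832
  E          0.1532     1.809
  solve Keq expr → x = 0.008832; check Q = 77.09

[G]_eq = 0.1532 M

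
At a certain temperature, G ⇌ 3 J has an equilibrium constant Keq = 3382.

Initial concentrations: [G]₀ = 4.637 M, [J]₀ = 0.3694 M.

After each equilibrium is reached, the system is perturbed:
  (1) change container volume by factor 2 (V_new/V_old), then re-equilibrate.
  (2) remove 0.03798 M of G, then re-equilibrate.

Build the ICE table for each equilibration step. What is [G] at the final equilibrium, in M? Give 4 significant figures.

Q₀ = 0.01087 vs Keq = 3382 ⇒ Q<K, forward
Step 1:
                  G         J
  Initial     4.637    0.3694
  Change     -4.055     12.16
  Equil      0.5822     12.53
  solve Keq expr → x = 4.055; check Q = 3382
Then change container volume by factor 2 (V_new/V_old).
Step 2:
                  G         J
  Initial    0.2911     6.267
  Change    -0.1959    0.5876
  Equil     0.09523     6.855
  solve Keq expr → x = 0.1959; check Q = 3382
Then remove 0.03798 M of G.
Step 3:
                  G         J
  Initial   0.05725     6.855
  Change    0.03381   -0.1014
  Equil     0.09106     6.753
  solve Keq expr → x = -0.03381; check Q = 3382

[G]_eq = 0.09106 M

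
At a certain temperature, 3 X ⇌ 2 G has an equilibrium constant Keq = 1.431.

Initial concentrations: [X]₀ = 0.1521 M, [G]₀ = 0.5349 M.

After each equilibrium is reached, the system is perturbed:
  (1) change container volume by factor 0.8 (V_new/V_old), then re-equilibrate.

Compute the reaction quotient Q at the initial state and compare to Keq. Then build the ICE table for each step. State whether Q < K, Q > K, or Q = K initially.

Q₀ = 81.31 vs Keq = 1.431 ⇒ Q>K, reverse
Step 1:
                  X         G
  init       0.1521    0.5349
  Δ          0.2846   -0.1897
  eq         0.4367    0.3452
  solve Keq expr → x = -0.09486; check Q = 1.431
Then change container volume by factor 0.8 (V_new/V_old).
Step 2:
                  X         G
  init       0.5458    0.4315
  Δ        -0.02577   0.01718
  eq         0.5201    0.4487
  solve Keq expr → x = 0.008589; check Q = 1.431

Q₀ = 81.31; Q > K (proceeds reverse)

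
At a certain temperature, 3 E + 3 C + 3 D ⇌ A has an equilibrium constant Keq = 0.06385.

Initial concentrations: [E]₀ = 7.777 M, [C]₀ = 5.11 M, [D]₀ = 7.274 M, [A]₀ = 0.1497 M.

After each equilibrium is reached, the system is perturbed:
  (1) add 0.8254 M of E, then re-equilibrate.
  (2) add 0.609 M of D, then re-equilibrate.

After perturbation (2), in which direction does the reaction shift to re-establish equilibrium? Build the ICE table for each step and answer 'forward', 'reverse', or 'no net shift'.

Direction: forward

Q₀ = 6.1973e-09 vs Keq = 0.06385 ⇒ Q<K, forward
Step 1:
                    E           C           D           A
  Initial       7.777        5.11       7.274      0.1497
  Change       -4.724      -4.724      -4.724       1.575
  Equil         3.053      0.3855        2.55       1.725
  solve Keq expr → x = 1.575; check Q = 0.06385
Then add 0.8254 M of E.
Step 2:
                    E           C           D           A
  Initial       3.878      0.3855        2.55       1.725
  Change     -0.06702    -0.06702    -0.06702     0.02234
  Equil         3.811      0.3185       2.483       1.747
  solve Keq expr → x = 0.02234; check Q = 0.06385
Then add 0.609 M of D.
Step 3:
                    E           C           D           A
  Initial       3.811      0.3185       3.092       1.747
  Change     -0.05362    -0.05362    -0.05362     0.01787
  Equil         3.757      0.2649       3.038       1.765
  solve Keq expr → x = 0.01787; check Q = 0.06385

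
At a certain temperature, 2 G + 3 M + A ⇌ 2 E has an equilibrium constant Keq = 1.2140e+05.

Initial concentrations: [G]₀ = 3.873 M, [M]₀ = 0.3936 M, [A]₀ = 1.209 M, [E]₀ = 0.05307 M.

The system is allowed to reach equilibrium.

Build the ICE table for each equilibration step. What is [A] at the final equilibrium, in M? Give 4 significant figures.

Q₀ = 0.002547 vs Keq = 1.2140e+05 ⇒ Q<K, forward
Step 1:
                  G         M         A         E
  Initial     3.873    0.3936     1.209   0.05307
  Change    -0.2598   -0.3897   -0.1299    0.2598
  Equil       3.613  0.003854     1.079    0.3129
  solve Keq expr → x = 0.1299; check Q = 1.2140e+05

[A]_eq = 1.079 M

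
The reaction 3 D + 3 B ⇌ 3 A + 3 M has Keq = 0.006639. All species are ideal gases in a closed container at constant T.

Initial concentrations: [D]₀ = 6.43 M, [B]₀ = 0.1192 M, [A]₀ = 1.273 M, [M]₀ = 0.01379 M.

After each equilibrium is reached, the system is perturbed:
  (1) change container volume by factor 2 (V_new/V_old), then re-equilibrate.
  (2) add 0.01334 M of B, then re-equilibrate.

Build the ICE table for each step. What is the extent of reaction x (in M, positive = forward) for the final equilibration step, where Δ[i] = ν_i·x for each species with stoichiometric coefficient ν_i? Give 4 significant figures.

Q₀ = 1.2015e-05 vs Keq = 0.006639 ⇒ Q<K, forward
Step 1:
                  D         B         A         M
  I            6.43    0.1192     1.273   0.01379
  C        -0.04945  -0.04945   0.04945   0.04945
  E           6.381   0.06975     1.322   0.06324
  solve Keq expr → x = 0.01648; check Q = 0.006639
Then change container volume by factor 2 (V_new/V_old).
Step 2:
                  D         B         A         M
  I            3.19   0.03487    0.6612   0.03162
  C               0         0         0         0
  E            3.19   0.03487    0.6612   0.03162
  solve Keq expr → x = 0; check Q = 0.006639
Then add 0.01334 M of B.
Step 3:
                  D         B         A         M
  I            3.19   0.04821    0.6612   0.03162
  C       -0.006122 -0.006122  0.006122  0.006122
  E           3.184   0.04209    0.6673   0.03774
  solve Keq expr → x = 0.002041; check Q = 0.006639

x = 0.002041 M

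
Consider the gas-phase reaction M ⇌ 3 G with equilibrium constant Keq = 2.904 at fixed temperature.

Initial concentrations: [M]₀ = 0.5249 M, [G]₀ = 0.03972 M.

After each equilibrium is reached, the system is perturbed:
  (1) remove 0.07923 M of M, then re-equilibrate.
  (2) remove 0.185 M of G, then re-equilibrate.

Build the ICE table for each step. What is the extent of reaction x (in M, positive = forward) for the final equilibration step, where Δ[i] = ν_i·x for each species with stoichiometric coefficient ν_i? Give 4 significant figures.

Q₀ = 1.1939e-04 vs Keq = 2.904 ⇒ Q<K, forward
Step 1:
                   M          G
  Initial     0.5249    0.03972
  Change     -0.2831     0.8492
  Equil       0.2418     0.8889
  solve Keq expr → x = 0.2831; check Q = 2.904
Then remove 0.07923 M of M.
Step 2:
                   M          G
  Initial     0.1626     0.8889
  Change     0.02436   -0.07307
  Equil        0.187     0.8158
  solve Keq expr → x = -0.02436; check Q = 2.904
Then remove 0.185 M of G.
Step 3:
                   M          G
  Initial      0.187     0.6308
  Change    -0.04045     0.1213
  Equil       0.1465     0.7521
  solve Keq expr → x = 0.04045; check Q = 2.904

x = 0.04045 M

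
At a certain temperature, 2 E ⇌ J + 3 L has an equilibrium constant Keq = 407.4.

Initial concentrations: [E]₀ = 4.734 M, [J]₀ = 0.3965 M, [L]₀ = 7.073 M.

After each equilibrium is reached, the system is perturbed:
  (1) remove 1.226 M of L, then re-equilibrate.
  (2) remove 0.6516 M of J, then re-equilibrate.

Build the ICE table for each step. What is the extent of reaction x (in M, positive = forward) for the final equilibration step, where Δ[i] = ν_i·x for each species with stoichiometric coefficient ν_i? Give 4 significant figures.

Q₀ = 6.26 vs Keq = 407.4 ⇒ Q<K, forward
Step 1:
                  E         J         L
  Initial     4.734    0.3965     7.073
  Change     -2.484     1.242     3.726
  Equil        2.25     1.638      10.8
  solve Keq expr → x = 1.242; check Q = 407.4
Then remove 1.226 M of L.
Step 2:
                  E         J         L
  Initial      2.25     1.638     9.573
  Change    -0.2137    0.1068    0.3205
  Equil       2.037     1.745     9.893
  solve Keq expr → x = 0.1068; check Q = 407.4
Then remove 0.6516 M of J.
Step 3:
                  E         J         L
  Initial     2.037     1.094     9.893
  Change    -0.2427    0.1213     0.364
  Equil       1.794     1.215     10.26
  solve Keq expr → x = 0.1213; check Q = 407.4

x = 0.1213 M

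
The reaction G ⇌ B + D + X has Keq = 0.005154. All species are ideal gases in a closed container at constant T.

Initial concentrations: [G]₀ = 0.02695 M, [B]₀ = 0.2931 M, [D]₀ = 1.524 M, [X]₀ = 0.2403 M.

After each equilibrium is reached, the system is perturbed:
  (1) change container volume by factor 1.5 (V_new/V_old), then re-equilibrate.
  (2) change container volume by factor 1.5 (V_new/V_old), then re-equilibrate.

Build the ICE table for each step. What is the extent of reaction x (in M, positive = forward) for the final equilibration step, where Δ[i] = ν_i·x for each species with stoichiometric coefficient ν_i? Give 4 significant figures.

Q₀ = 3.983 vs Keq = 0.005154 ⇒ Q>K, reverse
Step 1:
                    G           B           D           X
  Initial     0.02695      0.2931       1.524      0.2403
  Change       0.2255     -0.2255     -0.2255     -0.2255
  Equil        0.2524     0.06762       1.299     0.01482
  solve Keq expr → x = -0.2255; check Q = 0.005154
Then change container volume by factor 1.5 (V_new/V_old).
Step 2:
                    G           B           D           X
  Initial      0.1683     0.04508      0.8657    0.009878
  Change    -0.007956    0.007956    0.007956    0.007956
  Equil        0.1603     0.05303      0.8736     0.01783
  solve Keq expr → x = 0.007956; check Q = 0.005154
Then change container volume by factor 1.5 (V_new/V_old).
Step 3:
                    G           B           D           X
  Initial      0.1069     0.03536      0.5824     0.01189
  Change    -0.008012    0.008012    0.008012    0.008012
  Equil       0.09888     0.04337      0.5904      0.0199
  solve Keq expr → x = 0.008012; check Q = 0.005154

x = 0.008012 M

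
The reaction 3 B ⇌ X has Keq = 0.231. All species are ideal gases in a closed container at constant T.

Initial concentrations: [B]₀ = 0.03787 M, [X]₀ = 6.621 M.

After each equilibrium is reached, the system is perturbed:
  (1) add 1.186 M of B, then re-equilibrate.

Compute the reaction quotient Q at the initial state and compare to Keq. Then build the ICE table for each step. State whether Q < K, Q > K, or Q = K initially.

Q₀ = 1.2191e+05 vs Keq = 0.231 ⇒ Q>K, reverse
Step 1:
                   B          X
  init       0.03787      6.621
  Δ            2.867    -0.9558
  eq           2.905      5.665
  solve Keq expr → x = -0.9558; check Q = 0.231
Then add 1.186 M of B.
Step 2:
                   B          X
  init         4.091      5.665
  Δ           -1.123     0.3744
  eq           2.968       6.04
  solve Keq expr → x = 0.3744; check Q = 0.231

Q₀ = 1.2191e+05; Q > K (proceeds reverse)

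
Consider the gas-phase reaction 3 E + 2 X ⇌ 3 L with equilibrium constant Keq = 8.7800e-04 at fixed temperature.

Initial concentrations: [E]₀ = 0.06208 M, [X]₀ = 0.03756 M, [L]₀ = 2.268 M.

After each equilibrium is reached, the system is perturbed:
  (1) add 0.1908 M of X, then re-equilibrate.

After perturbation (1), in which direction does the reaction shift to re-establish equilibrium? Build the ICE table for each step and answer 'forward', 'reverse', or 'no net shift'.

Q₀ = 3.4564e+07 vs Keq = 8.7800e-04 ⇒ Q>K, reverse
Step 1:
                   E          X          L
  Initial    0.06208    0.03756      2.268
  Change        2.02      1.347      -2.02
  Equil        2.082      1.384     0.2477
  solve Keq expr → x = -0.6734; check Q = 8.7800e-04
Then add 0.1908 M of X.
Step 2:
                   E          X          L
  Initial      2.082      1.575     0.2477
  Change    -0.01847   -0.01232    0.01847
  Equil        2.064      1.563     0.2662
  solve Keq expr → x = 0.006158; check Q = 8.7800e-04

Direction: forward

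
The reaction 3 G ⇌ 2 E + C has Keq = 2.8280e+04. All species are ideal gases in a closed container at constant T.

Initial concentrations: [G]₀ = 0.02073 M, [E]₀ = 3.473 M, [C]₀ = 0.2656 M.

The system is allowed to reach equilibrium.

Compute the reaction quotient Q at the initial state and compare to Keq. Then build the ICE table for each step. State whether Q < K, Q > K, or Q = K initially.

Q₀ = 3.5962e+05 vs Keq = 2.8280e+04 ⇒ Q>K, reverse
Step 1:
                   G          E          C
  Initial    0.02073      3.473     0.2656
  Change     0.02694   -0.01796   -0.00898
  Equil      0.04767      3.455     0.2566
  solve Keq expr → x = -0.00898; check Q = 2.8280e+04

Q₀ = 3.5962e+05; Q > K (proceeds reverse)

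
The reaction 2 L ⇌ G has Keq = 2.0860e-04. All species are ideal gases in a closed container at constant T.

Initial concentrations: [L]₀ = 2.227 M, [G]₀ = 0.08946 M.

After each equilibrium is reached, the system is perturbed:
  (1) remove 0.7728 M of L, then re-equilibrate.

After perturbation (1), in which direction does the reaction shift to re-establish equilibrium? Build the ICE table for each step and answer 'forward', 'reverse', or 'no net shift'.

Direction: reverse

Q₀ = 0.01804 vs Keq = 2.0860e-04 ⇒ Q>K, reverse
Step 1:
                   L          G
  init         2.227    0.08946
  Δ           0.1765   -0.08825
  eq           2.404   0.001205
  solve Keq expr → x = -0.08825; check Q = 2.0860e-04
Then remove 0.7728 M of L.
Step 2:
                   L          G
  init         1.631   0.001205
  Δ         0.001299 -6.4946e-04
  eq           1.632 5.5560e-04
  solve Keq expr → x = -6.4946e-04; check Q = 2.0860e-04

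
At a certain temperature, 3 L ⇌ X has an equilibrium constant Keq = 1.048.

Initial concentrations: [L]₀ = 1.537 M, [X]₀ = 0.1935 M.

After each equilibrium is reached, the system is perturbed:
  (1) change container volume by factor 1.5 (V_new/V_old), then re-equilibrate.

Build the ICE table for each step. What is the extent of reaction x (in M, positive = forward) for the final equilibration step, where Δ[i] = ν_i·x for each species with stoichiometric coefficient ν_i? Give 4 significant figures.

Q₀ = 0.05329 vs Keq = 1.048 ⇒ Q<K, forward
Step 1:
                    L           X
  I             1.537      0.1935
  C           -0.7805      0.2602
  E            0.7565      0.4537
  solve Keq expr → x = 0.2602; check Q = 1.048
Then change container volume by factor 1.5 (V_new/V_old).
Step 2:
                    L           X
  I            0.5043      0.3025
  C            0.1247    -0.04158
  E            0.6291      0.2609
  solve Keq expr → x = -0.04158; check Q = 1.048

x = -0.04158 M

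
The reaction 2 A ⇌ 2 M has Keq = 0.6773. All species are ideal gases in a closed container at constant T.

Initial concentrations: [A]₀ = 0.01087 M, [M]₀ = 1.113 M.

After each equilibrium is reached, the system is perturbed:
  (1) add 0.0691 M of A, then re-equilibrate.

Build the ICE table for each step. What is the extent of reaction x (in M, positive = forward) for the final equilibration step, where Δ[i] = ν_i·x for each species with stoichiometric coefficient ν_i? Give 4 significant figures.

x = 0.0156 M

Q₀ = 1.0484e+04 vs Keq = 0.6773 ⇒ Q>K, reverse
Step 1:
                   A          M
  init       0.01087      1.113
  Δ           0.6056    -0.6056
  eq          0.6165     0.5074
  solve Keq expr → x = -0.3028; check Q = 0.6773
Then add 0.0691 M of A.
Step 2:
                   A          M
  init        0.6856     0.5074
  Δ          -0.0312     0.0312
  eq          0.6544     0.5386
  solve Keq expr → x = 0.0156; check Q = 0.6773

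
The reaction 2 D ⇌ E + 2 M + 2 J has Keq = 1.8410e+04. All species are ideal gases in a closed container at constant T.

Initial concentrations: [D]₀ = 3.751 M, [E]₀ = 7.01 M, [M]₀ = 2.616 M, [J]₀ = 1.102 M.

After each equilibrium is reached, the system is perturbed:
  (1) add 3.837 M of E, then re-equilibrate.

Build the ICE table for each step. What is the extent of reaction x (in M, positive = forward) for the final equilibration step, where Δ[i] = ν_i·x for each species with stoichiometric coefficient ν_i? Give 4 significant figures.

x = -0.0431 M

Q₀ = 4.141 vs Keq = 1.8410e+04 ⇒ Q<K, forward
Step 1:
                  D         E         M         J
  Initial     3.751      7.01     2.616     1.102
  Change     -3.208     1.604     3.208     3.208
  Equil       0.543     8.614     5.824      4.31
  solve Keq expr → x = 1.604; check Q = 1.8410e+04
Then add 3.837 M of E.
Step 2:
                  D         E         M         J
  Initial     0.543     12.45     5.824      4.31
  Change    0.08621   -0.0431  -0.08621  -0.08621
  Equil      0.6292     12.41     5.738     4.224
  solve Keq expr → x = -0.0431; check Q = 1.8410e+04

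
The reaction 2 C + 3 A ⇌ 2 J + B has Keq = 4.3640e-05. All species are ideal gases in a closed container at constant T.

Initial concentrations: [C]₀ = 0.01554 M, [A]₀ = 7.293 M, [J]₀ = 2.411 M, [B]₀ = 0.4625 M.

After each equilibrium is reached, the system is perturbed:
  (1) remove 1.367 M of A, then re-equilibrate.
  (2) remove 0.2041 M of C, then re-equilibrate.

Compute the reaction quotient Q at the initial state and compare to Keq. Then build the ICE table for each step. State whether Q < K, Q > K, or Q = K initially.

Q₀ = 28.7; Q > K (proceeds reverse)

Q₀ = 28.7 vs Keq = 4.3640e-05 ⇒ Q>K, reverse
Step 1:
                  C         A         J         B
  init      0.01554     7.293     2.411    0.4625
  Δ           0.904     1.356    -0.904    -0.452
  eq         0.9195     8.649     1.507   0.01051
  solve Keq expr → x = -0.452; check Q = 4.3640e-05
Then remove 1.367 M of A.
Step 2:
                  C         A         J         B
  init       0.9195     7.282     1.507   0.01051
  Δ        0.008053   0.01208 -0.008053 -0.004027
  eq         0.9276     7.294     1.499  0.006485
  solve Keq expr → x = -0.004027; check Q = 4.3640e-05
Then remove 0.2041 M of C.
Step 3:
                  C         A         J         B
  init       0.7235     7.294     1.499  0.006485
  Δ        0.004896  0.007344 -0.004896 -0.002448
  eq         0.7284     7.301     1.494  0.004037
  solve Keq expr → x = -0.002448; check Q = 4.3640e-05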